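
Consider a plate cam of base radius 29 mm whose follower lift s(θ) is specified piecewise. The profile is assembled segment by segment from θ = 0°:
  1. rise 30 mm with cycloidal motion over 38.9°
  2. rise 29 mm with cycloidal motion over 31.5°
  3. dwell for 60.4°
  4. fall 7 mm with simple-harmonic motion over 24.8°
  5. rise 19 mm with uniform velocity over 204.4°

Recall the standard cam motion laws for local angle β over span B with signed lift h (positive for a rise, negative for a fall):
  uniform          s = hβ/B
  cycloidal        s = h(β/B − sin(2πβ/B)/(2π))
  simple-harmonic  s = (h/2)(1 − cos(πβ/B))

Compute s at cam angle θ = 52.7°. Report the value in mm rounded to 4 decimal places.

seg 1 [0°–38.9°] cycloidal, h=30: full span → s += 30 → s = 30.0000
seg 2 [38.9°–70.4°] cycloidal, h=29: θ=52.7° here. β=13.8, B=31.5. 29·(0.4381 − sin(2π·0.4381)/(2π)) = 10.9544 → s = 40.9544

40.9544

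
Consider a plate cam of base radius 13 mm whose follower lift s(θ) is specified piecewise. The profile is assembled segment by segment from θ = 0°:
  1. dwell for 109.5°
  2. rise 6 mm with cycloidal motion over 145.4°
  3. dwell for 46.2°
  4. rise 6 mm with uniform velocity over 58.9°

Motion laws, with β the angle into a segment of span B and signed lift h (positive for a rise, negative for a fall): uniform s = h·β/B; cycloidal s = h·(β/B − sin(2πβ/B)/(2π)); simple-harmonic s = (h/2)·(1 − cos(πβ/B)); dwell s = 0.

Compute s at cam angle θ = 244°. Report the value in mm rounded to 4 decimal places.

seg 1 [0°–109.5°] dwell: s stays 0.0000
seg 2 [109.5°–254.9°] cycloidal, h=6: θ=244° here. β=134.5, B=145.4. 6·(0.9250 − sin(2π·0.9250)/(2π)) = 5.9836 → s = 5.9836

5.9836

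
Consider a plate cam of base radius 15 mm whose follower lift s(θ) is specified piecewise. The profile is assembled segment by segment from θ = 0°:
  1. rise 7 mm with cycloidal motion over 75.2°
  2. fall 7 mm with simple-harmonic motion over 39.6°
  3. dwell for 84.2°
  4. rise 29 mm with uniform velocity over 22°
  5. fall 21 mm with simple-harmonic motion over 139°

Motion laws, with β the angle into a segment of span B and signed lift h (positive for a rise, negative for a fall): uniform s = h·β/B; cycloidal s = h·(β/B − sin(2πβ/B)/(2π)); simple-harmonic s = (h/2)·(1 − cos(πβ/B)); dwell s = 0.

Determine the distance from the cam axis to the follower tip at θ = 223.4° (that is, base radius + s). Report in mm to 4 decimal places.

seg 1 [0°–75.2°] cycloidal, h=7: full span → s += 7 → s = 7.0000
seg 2 [75.2°–114.8°] simple-harmonic, h=-7: full span → s += -7 → s = 0.0000
seg 3 [114.8°–199°] dwell: s stays 0.0000
seg 4 [199°–221°] uniform, h=29: full span → s += 29 → s = 29.0000
seg 5 [221°–360°] simple-harmonic, h=-21: θ=223.4° here. β=2.4, B=139. -21/2·(1 − cos(π·0.0173)) = -0.0154 → s = 28.9846
radial distance = base radius + s = 15 + 28.9846 = 43.9846

43.9846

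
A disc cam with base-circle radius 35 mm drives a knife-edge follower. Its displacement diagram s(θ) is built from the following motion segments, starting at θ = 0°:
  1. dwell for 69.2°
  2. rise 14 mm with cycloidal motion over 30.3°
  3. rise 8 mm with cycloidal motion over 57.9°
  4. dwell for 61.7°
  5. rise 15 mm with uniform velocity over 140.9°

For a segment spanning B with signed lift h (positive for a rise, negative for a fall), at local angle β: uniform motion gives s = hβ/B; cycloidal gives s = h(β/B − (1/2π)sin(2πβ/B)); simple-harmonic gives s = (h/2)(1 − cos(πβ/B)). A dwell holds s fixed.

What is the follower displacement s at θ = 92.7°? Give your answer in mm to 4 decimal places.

seg 1 [0°–69.2°] dwell: s stays 0.0000
seg 2 [69.2°–99.5°] cycloidal, h=14: θ=92.7° here. β=23.5, B=30.3. 14·(0.7756 − sin(2π·0.7756)/(2π)) = 13.0575 → s = 13.0575

13.0575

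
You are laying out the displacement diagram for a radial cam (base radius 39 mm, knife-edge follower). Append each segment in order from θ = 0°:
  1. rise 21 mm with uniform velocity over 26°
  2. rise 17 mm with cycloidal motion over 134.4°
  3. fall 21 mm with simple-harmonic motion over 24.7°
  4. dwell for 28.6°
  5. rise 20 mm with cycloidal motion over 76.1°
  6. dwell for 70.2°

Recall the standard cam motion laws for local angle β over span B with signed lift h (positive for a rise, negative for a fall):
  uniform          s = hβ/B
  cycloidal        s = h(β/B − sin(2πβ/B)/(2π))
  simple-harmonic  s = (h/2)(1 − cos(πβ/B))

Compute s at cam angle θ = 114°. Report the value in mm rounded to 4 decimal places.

seg 1 [0°–26°] uniform, h=21: full span → s += 21 → s = 21.0000
seg 2 [26°–160.4°] cycloidal, h=17: θ=114° here. β=88, B=134.4. 17·(0.6548 − sin(2π·0.6548)/(2π)) = 13.3665 → s = 34.3665

34.3665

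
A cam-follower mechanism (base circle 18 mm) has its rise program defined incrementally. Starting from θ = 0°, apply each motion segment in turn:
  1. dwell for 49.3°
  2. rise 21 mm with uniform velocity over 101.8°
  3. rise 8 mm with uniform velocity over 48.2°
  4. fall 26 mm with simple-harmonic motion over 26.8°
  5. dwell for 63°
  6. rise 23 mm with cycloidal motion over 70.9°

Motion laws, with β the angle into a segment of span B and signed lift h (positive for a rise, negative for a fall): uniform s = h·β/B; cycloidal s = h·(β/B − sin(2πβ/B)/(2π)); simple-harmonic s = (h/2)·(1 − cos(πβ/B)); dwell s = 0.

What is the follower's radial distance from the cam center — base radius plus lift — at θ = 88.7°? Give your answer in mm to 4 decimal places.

seg 1 [0°–49.3°] dwell: s stays 0.0000
seg 2 [49.3°–151.1°] uniform, h=21: θ=88.7° here. β=39.4, B=101.8. 21·39.4/101.8 = 8.1277 → s = 8.1277
radial distance = base radius + s = 18 + 8.1277 = 26.1277

26.1277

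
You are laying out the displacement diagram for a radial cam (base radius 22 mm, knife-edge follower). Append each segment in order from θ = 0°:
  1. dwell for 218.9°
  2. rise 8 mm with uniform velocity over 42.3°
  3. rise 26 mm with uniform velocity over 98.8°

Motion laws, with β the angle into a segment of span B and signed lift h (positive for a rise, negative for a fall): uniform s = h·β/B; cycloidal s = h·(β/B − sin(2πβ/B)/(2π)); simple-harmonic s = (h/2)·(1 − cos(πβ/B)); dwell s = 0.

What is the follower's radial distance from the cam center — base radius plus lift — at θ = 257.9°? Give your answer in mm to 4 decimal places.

seg 1 [0°–218.9°] dwell: s stays 0.0000
seg 2 [218.9°–261.2°] uniform, h=8: θ=257.9° here. β=39, B=42.3. 8·39/42.3 = 7.3759 → s = 7.3759
radial distance = base radius + s = 22 + 7.3759 = 29.3759

29.3759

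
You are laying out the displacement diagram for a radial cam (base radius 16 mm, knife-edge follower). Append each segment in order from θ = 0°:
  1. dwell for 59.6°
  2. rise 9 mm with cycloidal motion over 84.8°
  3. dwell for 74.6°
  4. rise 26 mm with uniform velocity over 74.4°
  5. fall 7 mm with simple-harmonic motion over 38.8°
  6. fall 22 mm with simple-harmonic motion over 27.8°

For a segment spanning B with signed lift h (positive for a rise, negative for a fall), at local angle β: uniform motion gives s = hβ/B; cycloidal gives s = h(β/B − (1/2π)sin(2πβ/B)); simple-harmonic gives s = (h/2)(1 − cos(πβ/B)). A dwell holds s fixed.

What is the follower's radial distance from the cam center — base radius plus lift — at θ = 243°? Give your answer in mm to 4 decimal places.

seg 1 [0°–59.6°] dwell: s stays 0.0000
seg 2 [59.6°–144.4°] cycloidal, h=9: full span → s += 9 → s = 9.0000
seg 3 [144.4°–219°] dwell: s stays 9.0000
seg 4 [219°–293.4°] uniform, h=26: θ=243° here. β=24, B=74.4. 26·24/74.4 = 8.3871 → s = 17.3871
radial distance = base radius + s = 16 + 17.3871 = 33.3871

33.3871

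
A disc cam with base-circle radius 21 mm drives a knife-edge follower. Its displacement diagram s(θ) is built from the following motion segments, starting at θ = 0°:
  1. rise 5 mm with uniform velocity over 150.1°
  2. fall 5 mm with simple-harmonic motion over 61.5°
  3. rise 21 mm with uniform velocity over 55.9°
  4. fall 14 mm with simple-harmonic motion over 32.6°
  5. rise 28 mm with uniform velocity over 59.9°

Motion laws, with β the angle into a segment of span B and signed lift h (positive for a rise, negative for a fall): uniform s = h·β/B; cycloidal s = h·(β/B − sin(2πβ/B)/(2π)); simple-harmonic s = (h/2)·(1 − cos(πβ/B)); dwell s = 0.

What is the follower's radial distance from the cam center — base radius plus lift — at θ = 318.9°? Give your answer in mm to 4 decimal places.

seg 1 [0°–150.1°] uniform, h=5: full span → s += 5 → s = 5.0000
seg 2 [150.1°–211.6°] simple-harmonic, h=-5: full span → s += -5 → s = 0.0000
seg 3 [211.6°–267.5°] uniform, h=21: full span → s += 21 → s = 21.0000
seg 4 [267.5°–300.1°] simple-harmonic, h=-14: full span → s += -14 → s = 7.0000
seg 5 [300.1°–360°] uniform, h=28: θ=318.9° here. β=18.8, B=59.9. 28·18.8/59.9 = 8.7880 → s = 15.7880
radial distance = base radius + s = 21 + 15.7880 = 36.7880

36.7880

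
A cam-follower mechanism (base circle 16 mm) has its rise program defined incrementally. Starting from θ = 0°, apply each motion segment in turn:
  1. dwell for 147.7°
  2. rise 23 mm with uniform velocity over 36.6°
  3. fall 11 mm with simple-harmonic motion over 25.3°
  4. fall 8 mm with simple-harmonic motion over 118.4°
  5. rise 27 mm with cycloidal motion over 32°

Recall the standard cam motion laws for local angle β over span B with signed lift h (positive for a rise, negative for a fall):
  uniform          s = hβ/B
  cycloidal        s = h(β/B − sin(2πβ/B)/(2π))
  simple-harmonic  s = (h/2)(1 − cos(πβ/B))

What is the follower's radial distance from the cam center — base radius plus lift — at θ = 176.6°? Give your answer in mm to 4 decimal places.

seg 1 [0°–147.7°] dwell: s stays 0.0000
seg 2 [147.7°–184.3°] uniform, h=23: θ=176.6° here. β=28.9, B=36.6. 23·28.9/36.6 = 18.1612 → s = 18.1612
radial distance = base radius + s = 16 + 18.1612 = 34.1612

34.1612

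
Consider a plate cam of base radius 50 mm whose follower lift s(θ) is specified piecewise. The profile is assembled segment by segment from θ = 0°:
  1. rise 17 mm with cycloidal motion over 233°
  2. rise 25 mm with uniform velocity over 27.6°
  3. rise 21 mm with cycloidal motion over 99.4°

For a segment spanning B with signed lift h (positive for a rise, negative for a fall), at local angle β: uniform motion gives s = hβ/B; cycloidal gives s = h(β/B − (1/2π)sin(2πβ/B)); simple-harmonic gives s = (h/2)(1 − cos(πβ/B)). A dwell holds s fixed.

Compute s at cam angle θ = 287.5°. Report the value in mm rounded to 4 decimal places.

seg 1 [0°–233°] cycloidal, h=17: full span → s += 17 → s = 17.0000
seg 2 [233°–260.6°] uniform, h=25: full span → s += 25 → s = 42.0000
seg 3 [260.6°–360°] cycloidal, h=21: θ=287.5° here. β=26.9, B=99.4. 21·(0.2706 − sin(2π·0.2706)/(2π)) = 2.3689 → s = 44.3689

44.3689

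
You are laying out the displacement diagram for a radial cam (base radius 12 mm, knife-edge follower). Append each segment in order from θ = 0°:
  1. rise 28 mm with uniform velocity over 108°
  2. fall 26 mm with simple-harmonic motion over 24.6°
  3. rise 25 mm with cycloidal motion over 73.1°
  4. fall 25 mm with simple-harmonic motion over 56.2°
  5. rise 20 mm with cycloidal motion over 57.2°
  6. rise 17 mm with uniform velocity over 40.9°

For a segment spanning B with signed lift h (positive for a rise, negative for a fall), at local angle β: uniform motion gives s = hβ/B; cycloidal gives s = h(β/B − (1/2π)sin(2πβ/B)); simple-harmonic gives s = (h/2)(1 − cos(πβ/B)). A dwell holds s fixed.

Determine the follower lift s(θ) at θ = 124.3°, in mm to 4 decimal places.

seg 1 [0°–108°] uniform, h=28: full span → s += 28 → s = 28.0000
seg 2 [108°–132.6°] simple-harmonic, h=-26: θ=124.3° here. β=16.3, B=24.6. -26/2·(1 − cos(π·0.6626)) = -19.3557 → s = 8.6443

8.6443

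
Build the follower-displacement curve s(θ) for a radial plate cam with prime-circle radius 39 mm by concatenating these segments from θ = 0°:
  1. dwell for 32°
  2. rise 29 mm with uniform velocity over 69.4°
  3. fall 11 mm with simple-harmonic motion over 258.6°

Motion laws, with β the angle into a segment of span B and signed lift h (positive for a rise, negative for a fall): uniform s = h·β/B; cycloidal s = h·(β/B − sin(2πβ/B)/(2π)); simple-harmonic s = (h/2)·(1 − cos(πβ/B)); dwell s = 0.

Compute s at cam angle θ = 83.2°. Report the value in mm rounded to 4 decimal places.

seg 1 [0°–32°] dwell: s stays 0.0000
seg 2 [32°–101.4°] uniform, h=29: θ=83.2° here. β=51.2, B=69.4. 29·51.2/69.4 = 21.3948 → s = 21.3948

21.3948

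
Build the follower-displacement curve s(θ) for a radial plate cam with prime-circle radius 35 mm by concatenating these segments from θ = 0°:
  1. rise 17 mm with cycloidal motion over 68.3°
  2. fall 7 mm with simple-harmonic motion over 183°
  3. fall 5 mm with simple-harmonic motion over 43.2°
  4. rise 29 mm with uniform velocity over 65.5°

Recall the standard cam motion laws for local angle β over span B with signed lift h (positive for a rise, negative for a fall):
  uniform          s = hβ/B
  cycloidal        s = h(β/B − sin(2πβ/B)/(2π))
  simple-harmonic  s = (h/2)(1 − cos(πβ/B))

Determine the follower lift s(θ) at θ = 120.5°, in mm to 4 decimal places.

seg 1 [0°–68.3°] cycloidal, h=17: full span → s += 17 → s = 17.0000
seg 2 [68.3°–251.3°] simple-harmonic, h=-7: θ=120.5° here. β=52.2, B=183. -7/2·(1 − cos(π·0.2852)) = -1.3138 → s = 15.6862

15.6862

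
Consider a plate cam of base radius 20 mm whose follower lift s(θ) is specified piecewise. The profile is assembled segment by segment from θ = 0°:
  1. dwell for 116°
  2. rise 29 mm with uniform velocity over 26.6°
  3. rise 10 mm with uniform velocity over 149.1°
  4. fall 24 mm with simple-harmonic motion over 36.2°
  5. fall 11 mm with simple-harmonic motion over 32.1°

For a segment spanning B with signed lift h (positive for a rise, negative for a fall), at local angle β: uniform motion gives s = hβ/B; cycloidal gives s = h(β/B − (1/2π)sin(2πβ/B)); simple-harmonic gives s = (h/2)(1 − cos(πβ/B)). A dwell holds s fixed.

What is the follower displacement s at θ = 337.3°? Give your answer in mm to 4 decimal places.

seg 1 [0°–116°] dwell: s stays 0.0000
seg 2 [116°–142.6°] uniform, h=29: full span → s += 29 → s = 29.0000
seg 3 [142.6°–291.7°] uniform, h=10: full span → s += 10 → s = 39.0000
seg 4 [291.7°–327.9°] simple-harmonic, h=-24: full span → s += -24 → s = 15.0000
seg 5 [327.9°–360°] simple-harmonic, h=-11: θ=337.3° here. β=9.4, B=32.1. -11/2·(1 − cos(π·0.2928)) = -2.1678 → s = 12.8322

12.8322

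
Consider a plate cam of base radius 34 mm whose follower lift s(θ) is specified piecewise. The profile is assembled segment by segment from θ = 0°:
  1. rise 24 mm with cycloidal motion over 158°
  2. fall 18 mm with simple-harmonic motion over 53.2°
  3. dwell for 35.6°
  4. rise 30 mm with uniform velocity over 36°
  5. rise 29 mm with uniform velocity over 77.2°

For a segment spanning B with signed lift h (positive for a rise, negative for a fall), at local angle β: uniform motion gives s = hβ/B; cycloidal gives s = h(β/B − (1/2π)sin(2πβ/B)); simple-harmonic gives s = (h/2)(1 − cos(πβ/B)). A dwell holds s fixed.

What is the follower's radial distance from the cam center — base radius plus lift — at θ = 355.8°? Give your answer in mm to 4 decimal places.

seg 1 [0°–158°] cycloidal, h=24: full span → s += 24 → s = 24.0000
seg 2 [158°–211.2°] simple-harmonic, h=-18: full span → s += -18 → s = 6.0000
seg 3 [211.2°–246.8°] dwell: s stays 6.0000
seg 4 [246.8°–282.8°] uniform, h=30: full span → s += 30 → s = 36.0000
seg 5 [282.8°–360°] uniform, h=29: θ=355.8° here. β=73, B=77.2. 29·73/77.2 = 27.4223 → s = 63.4223
radial distance = base radius + s = 34 + 63.4223 = 97.4223

97.4223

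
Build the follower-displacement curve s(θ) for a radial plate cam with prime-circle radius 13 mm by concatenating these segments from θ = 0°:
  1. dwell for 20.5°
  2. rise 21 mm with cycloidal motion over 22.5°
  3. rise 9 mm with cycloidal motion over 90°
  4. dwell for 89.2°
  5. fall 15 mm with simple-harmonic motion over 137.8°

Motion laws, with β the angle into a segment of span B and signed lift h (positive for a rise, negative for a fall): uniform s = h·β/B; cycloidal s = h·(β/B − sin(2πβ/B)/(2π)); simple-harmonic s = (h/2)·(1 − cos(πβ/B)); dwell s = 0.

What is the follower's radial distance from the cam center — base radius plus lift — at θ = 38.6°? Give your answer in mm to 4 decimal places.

seg 1 [0°–20.5°] dwell: s stays 0.0000
seg 2 [20.5°–43°] cycloidal, h=21: θ=38.6° here. β=18.1, B=22.5. 21·(0.8044 − sin(2π·0.8044)/(2π)) = 20.0419 → s = 20.0419
radial distance = base radius + s = 13 + 20.0419 = 33.0419

33.0419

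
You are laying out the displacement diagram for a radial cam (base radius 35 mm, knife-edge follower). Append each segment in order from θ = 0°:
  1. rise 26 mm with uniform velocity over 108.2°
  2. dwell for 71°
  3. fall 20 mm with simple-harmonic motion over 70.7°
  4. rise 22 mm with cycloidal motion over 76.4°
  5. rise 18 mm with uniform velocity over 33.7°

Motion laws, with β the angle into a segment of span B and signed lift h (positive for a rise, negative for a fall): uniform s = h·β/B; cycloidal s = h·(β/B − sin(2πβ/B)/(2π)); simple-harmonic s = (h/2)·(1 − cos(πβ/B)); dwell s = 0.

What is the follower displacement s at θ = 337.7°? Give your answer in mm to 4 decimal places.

seg 1 [0°–108.2°] uniform, h=26: full span → s += 26 → s = 26.0000
seg 2 [108.2°–179.2°] dwell: s stays 26.0000
seg 3 [179.2°–249.9°] simple-harmonic, h=-20: full span → s += -20 → s = 6.0000
seg 4 [249.9°–326.3°] cycloidal, h=22: full span → s += 22 → s = 28.0000
seg 5 [326.3°–360°] uniform, h=18: θ=337.7° here. β=11.4, B=33.7. 18·11.4/33.7 = 6.0890 → s = 34.0890

34.0890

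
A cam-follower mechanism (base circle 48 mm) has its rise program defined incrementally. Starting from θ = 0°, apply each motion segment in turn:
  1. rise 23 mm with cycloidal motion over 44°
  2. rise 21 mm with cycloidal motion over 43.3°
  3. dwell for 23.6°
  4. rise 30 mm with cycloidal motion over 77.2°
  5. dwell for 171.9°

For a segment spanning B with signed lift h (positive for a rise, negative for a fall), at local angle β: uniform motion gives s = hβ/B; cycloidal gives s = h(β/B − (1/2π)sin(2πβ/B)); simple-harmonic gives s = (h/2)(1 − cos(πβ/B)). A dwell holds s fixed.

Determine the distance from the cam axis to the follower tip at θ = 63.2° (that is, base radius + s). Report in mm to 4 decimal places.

seg 1 [0°–44°] cycloidal, h=23: full span → s += 23 → s = 23.0000
seg 2 [44°–87.3°] cycloidal, h=21: θ=63.2° here. β=19.2, B=43.3. 21·(0.4434 − sin(2π·0.4434)/(2π)) = 8.1484 → s = 31.1484
radial distance = base radius + s = 48 + 31.1484 = 79.1484

79.1484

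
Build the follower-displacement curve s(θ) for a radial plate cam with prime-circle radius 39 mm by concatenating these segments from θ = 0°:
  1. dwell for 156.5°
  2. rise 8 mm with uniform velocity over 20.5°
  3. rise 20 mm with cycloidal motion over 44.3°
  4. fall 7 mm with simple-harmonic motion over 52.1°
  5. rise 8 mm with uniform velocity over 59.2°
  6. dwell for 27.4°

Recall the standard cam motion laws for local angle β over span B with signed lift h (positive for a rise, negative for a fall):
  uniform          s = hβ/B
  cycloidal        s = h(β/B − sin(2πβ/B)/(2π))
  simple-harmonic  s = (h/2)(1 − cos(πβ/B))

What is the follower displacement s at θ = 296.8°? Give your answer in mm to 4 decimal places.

seg 1 [0°–156.5°] dwell: s stays 0.0000
seg 2 [156.5°–177°] uniform, h=8: full span → s += 8 → s = 8.0000
seg 3 [177°–221.3°] cycloidal, h=20: full span → s += 20 → s = 28.0000
seg 4 [221.3°–273.4°] simple-harmonic, h=-7: full span → s += -7 → s = 21.0000
seg 5 [273.4°–332.6°] uniform, h=8: θ=296.8° here. β=23.4, B=59.2. 8·23.4/59.2 = 3.1622 → s = 24.1622

24.1622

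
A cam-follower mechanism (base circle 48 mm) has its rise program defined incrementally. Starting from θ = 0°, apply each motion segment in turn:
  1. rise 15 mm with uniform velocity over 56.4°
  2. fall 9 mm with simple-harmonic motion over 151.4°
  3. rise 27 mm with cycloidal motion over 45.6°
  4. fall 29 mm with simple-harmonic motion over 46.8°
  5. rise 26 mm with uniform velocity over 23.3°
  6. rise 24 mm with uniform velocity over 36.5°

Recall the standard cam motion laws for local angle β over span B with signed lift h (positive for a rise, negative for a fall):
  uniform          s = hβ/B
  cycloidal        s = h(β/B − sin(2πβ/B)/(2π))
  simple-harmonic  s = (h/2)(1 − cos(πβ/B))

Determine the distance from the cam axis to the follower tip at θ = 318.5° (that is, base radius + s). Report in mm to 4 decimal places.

seg 1 [0°–56.4°] uniform, h=15: full span → s += 15 → s = 15.0000
seg 2 [56.4°–207.8°] simple-harmonic, h=-9: full span → s += -9 → s = 6.0000
seg 3 [207.8°–253.4°] cycloidal, h=27: full span → s += 27 → s = 33.0000
seg 4 [253.4°–300.2°] simple-harmonic, h=-29: full span → s += -29 → s = 4.0000
seg 5 [300.2°–323.5°] uniform, h=26: θ=318.5° here. β=18.3, B=23.3. 26·18.3/23.3 = 20.4206 → s = 24.4206
radial distance = base radius + s = 48 + 24.4206 = 72.4206

72.4206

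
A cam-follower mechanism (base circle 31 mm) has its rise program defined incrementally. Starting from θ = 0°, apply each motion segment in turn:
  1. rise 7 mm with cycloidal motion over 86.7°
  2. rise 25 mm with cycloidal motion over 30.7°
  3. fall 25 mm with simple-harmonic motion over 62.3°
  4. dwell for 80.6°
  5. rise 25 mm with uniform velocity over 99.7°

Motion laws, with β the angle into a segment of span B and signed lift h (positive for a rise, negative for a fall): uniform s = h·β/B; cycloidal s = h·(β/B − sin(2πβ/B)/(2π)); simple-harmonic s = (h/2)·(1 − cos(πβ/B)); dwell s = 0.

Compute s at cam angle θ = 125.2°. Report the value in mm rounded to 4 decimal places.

seg 1 [0°–86.7°] cycloidal, h=7: full span → s += 7 → s = 7.0000
seg 2 [86.7°–117.4°] cycloidal, h=25: full span → s += 25 → s = 32.0000
seg 3 [117.4°–179.7°] simple-harmonic, h=-25: θ=125.2° here. β=7.8, B=62.3. -25/2·(1 − cos(π·0.1252)) = -0.9545 → s = 31.0455

31.0455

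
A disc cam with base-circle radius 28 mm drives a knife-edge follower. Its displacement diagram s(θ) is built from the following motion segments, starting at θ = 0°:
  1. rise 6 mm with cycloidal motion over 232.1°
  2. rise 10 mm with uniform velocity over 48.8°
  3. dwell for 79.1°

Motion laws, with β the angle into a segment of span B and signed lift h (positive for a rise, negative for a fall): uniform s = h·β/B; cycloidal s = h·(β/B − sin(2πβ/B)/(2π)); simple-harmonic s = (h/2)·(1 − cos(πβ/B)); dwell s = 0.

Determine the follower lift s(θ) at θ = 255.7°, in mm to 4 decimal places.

seg 1 [0°–232.1°] cycloidal, h=6: full span → s += 6 → s = 6.0000
seg 2 [232.1°–280.9°] uniform, h=10: θ=255.7° here. β=23.6, B=48.8. 10·23.6/48.8 = 4.8361 → s = 10.8361

10.8361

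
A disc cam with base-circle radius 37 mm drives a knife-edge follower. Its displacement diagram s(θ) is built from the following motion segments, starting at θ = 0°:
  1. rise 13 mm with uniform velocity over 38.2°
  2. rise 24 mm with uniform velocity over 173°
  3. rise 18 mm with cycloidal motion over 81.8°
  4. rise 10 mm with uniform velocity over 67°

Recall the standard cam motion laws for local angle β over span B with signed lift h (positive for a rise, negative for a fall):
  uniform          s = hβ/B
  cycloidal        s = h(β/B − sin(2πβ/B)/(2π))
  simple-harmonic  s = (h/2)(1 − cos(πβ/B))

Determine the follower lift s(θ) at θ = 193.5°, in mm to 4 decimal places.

seg 1 [0°–38.2°] uniform, h=13: full span → s += 13 → s = 13.0000
seg 2 [38.2°–211.2°] uniform, h=24: θ=193.5° here. β=155.3, B=173. 24·155.3/173 = 21.5445 → s = 34.5445

34.5445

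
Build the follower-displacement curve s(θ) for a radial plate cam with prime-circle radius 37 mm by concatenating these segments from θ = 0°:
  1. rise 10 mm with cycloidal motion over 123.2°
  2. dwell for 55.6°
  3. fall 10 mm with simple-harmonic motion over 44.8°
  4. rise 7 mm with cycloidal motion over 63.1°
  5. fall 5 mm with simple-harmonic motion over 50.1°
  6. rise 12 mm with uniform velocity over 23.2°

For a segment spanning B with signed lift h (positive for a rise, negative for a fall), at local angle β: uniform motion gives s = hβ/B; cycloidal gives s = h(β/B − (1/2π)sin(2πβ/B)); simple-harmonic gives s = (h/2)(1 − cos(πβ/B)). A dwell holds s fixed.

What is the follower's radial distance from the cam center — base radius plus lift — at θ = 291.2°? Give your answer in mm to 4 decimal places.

seg 1 [0°–123.2°] cycloidal, h=10: full span → s += 10 → s = 10.0000
seg 2 [123.2°–178.8°] dwell: s stays 10.0000
seg 3 [178.8°–223.6°] simple-harmonic, h=-10: full span → s += -10 → s = 0.0000
seg 4 [223.6°–286.7°] cycloidal, h=7: full span → s += 7 → s = 7.0000
seg 5 [286.7°–336.8°] simple-harmonic, h=-5: θ=291.2° here. β=4.5, B=50.1. -5/2·(1 − cos(π·0.0898)) = -0.0989 → s = 6.9011
radial distance = base radius + s = 37 + 6.9011 = 43.9011

43.9011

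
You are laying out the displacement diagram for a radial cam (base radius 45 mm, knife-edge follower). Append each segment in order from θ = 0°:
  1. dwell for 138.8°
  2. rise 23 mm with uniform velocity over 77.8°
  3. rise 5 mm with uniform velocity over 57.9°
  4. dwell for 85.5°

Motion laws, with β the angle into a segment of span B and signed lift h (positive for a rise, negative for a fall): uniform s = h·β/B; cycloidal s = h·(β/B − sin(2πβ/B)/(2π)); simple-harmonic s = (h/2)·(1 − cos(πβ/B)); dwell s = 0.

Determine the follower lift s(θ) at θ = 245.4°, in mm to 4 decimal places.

seg 1 [0°–138.8°] dwell: s stays 0.0000
seg 2 [138.8°–216.6°] uniform, h=23: full span → s += 23 → s = 23.0000
seg 3 [216.6°–274.5°] uniform, h=5: θ=245.4° here. β=28.8, B=57.9. 5·28.8/57.9 = 2.4870 → s = 25.4870

25.4870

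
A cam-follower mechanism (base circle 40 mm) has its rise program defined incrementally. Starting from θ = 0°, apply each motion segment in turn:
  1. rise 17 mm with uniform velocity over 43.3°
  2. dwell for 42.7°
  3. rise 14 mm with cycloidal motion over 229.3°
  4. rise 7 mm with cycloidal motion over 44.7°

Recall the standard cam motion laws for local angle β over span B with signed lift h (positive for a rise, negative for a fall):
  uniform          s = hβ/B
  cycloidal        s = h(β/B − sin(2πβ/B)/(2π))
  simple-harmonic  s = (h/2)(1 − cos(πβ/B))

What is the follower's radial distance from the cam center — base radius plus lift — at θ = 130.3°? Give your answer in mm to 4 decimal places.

seg 1 [0°–43.3°] uniform, h=17: full span → s += 17 → s = 17.0000
seg 2 [43.3°–86°] dwell: s stays 17.0000
seg 3 [86°–315.3°] cycloidal, h=14: θ=130.3° here. β=44.3, B=229.3. 14·(0.1932 − sin(2π·0.1932)/(2π)) = 0.6170 → s = 17.6170
radial distance = base radius + s = 40 + 17.6170 = 57.6170

57.6170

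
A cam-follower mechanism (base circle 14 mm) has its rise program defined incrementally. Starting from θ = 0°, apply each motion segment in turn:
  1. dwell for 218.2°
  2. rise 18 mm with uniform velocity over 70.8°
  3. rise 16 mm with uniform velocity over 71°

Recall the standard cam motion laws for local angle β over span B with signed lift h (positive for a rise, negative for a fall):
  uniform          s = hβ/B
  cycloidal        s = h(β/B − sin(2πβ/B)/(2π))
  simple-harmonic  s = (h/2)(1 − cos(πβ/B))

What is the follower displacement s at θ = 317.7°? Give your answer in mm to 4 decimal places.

seg 1 [0°–218.2°] dwell: s stays 0.0000
seg 2 [218.2°–289°] uniform, h=18: full span → s += 18 → s = 18.0000
seg 3 [289°–360°] uniform, h=16: θ=317.7° here. β=28.7, B=71. 16·28.7/71 = 6.4676 → s = 24.4676

24.4676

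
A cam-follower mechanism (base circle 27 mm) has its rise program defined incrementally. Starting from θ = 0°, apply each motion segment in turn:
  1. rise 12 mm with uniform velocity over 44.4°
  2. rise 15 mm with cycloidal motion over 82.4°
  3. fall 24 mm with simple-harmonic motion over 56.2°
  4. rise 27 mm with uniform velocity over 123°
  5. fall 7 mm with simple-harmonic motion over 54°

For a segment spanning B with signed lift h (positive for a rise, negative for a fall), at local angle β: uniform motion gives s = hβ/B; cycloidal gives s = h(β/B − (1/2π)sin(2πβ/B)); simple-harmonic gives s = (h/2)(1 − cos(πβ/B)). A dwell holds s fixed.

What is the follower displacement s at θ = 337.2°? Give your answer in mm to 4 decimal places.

seg 1 [0°–44.4°] uniform, h=12: full span → s += 12 → s = 12.0000
seg 2 [44.4°–126.8°] cycloidal, h=15: full span → s += 15 → s = 27.0000
seg 3 [126.8°–183°] simple-harmonic, h=-24: full span → s += -24 → s = 3.0000
seg 4 [183°–306°] uniform, h=27: full span → s += 27 → s = 30.0000
seg 5 [306°–360°] simple-harmonic, h=-7: θ=337.2° here. β=31.2, B=54. -7/2·(1 − cos(π·0.5778)) = -4.3467 → s = 25.6533

25.6533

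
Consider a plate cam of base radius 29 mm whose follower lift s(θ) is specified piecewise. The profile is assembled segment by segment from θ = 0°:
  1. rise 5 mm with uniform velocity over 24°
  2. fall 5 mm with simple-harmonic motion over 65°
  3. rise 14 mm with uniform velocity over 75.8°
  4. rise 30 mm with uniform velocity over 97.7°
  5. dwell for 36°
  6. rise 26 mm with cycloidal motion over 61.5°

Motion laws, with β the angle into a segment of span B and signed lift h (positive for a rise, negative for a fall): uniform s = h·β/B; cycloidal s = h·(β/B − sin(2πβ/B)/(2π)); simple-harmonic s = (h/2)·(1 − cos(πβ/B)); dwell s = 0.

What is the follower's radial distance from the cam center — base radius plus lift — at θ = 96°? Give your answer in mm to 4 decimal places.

seg 1 [0°–24°] uniform, h=5: full span → s += 5 → s = 5.0000
seg 2 [24°–89°] simple-harmonic, h=-5: full span → s += -5 → s = 0.0000
seg 3 [89°–164.8°] uniform, h=14: θ=96° here. β=7, B=75.8. 14·7/75.8 = 1.2929 → s = 1.2929
radial distance = base radius + s = 29 + 1.2929 = 30.2929

30.2929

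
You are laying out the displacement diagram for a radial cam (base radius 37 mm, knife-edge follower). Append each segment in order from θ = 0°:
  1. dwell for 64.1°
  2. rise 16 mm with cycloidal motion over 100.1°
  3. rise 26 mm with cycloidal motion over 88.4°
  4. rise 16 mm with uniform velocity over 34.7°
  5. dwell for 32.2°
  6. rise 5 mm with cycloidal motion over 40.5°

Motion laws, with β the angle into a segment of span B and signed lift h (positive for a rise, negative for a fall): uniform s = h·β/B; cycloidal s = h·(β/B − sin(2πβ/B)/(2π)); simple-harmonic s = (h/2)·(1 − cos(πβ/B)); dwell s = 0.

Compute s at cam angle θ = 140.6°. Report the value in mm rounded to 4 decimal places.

seg 1 [0°–64.1°] dwell: s stays 0.0000
seg 2 [64.1°–164.2°] cycloidal, h=16: θ=140.6° here. β=76.5, B=100.1. 16·(0.7642 − sin(2π·0.7642)/(2π)) = 14.7641 → s = 14.7641

14.7641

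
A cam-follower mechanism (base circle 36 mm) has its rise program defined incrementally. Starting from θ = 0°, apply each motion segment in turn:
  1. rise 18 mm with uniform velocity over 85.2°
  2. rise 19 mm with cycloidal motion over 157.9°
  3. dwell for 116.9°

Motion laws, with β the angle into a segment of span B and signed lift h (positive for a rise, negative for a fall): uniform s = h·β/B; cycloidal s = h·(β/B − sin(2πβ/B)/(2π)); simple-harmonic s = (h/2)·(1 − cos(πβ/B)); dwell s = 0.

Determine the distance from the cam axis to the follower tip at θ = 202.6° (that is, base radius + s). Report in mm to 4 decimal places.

seg 1 [0°–85.2°] uniform, h=18: full span → s += 18 → s = 18.0000
seg 2 [85.2°–243.1°] cycloidal, h=19: θ=202.6° here. β=117.4, B=157.9. 19·(0.7435 − sin(2π·0.7435)/(2π)) = 17.1481 → s = 35.1481
radial distance = base radius + s = 36 + 35.1481 = 71.1481

71.1481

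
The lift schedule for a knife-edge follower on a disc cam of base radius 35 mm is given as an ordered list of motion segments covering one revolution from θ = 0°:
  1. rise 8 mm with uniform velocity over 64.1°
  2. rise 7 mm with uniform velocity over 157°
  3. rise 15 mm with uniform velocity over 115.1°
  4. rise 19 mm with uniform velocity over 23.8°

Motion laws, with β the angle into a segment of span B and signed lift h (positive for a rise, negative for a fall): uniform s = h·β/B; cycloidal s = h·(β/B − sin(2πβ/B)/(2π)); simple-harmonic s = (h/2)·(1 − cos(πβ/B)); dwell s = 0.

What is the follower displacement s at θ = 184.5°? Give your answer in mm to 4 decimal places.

seg 1 [0°–64.1°] uniform, h=8: full span → s += 8 → s = 8.0000
seg 2 [64.1°–221.1°] uniform, h=7: θ=184.5° here. β=120.4, B=157. 7·120.4/157 = 5.3682 → s = 13.3682

13.3682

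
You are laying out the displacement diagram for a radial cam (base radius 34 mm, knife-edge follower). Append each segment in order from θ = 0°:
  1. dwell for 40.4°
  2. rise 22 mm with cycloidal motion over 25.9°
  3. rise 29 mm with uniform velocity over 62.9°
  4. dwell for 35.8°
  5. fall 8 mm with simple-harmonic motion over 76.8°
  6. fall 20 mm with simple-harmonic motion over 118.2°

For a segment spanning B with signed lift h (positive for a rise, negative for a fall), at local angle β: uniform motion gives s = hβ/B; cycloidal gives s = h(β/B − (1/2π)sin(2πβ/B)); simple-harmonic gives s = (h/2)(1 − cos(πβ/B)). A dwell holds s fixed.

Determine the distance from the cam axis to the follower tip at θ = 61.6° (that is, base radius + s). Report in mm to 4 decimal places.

seg 1 [0°–40.4°] dwell: s stays 0.0000
seg 2 [40.4°–66.3°] cycloidal, h=22: θ=61.6° here. β=21.2, B=25.9. 22·(0.8185 − sin(2π·0.8185)/(2π)) = 21.1895 → s = 21.1895
radial distance = base radius + s = 34 + 21.1895 = 55.1895

55.1895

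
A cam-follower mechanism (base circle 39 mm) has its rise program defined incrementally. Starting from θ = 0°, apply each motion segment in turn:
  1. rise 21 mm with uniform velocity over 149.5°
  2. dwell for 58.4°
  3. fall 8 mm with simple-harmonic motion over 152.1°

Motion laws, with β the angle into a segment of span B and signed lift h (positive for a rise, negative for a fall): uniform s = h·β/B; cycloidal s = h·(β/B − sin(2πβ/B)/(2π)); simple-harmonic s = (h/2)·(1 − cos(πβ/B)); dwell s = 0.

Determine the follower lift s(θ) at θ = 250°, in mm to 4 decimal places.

seg 1 [0°–149.5°] uniform, h=21: full span → s += 21 → s = 21.0000
seg 2 [149.5°–207.9°] dwell: s stays 21.0000
seg 3 [207.9°–360°] simple-harmonic, h=-8: θ=250° here. β=42.1, B=152.1. -8/2·(1 − cos(π·0.2768)) = -1.4194 → s = 19.5806

19.5806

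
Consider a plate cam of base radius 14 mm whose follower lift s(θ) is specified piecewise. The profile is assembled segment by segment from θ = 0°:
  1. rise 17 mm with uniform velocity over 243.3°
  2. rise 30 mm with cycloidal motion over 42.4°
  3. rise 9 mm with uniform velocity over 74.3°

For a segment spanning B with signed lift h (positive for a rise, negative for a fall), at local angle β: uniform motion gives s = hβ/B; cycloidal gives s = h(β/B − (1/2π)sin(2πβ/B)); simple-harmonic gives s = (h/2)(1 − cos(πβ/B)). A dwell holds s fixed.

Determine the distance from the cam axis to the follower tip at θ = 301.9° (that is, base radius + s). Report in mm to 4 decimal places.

seg 1 [0°–243.3°] uniform, h=17: full span → s += 17 → s = 17.0000
seg 2 [243.3°–285.7°] cycloidal, h=30: full span → s += 30 → s = 47.0000
seg 3 [285.7°–360°] uniform, h=9: θ=301.9° here. β=16.2, B=74.3. 9·16.2/74.3 = 1.9623 → s = 48.9623
radial distance = base radius + s = 14 + 48.9623 = 62.9623

62.9623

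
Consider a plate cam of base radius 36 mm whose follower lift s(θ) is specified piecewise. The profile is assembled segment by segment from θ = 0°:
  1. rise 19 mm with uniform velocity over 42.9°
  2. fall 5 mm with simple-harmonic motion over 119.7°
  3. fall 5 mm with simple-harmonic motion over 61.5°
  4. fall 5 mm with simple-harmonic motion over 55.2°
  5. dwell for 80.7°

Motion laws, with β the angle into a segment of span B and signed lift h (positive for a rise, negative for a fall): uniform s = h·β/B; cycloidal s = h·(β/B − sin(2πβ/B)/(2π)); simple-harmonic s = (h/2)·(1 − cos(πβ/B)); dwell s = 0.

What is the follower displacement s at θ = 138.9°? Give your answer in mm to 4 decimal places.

seg 1 [0°–42.9°] uniform, h=19: full span → s += 19 → s = 19.0000
seg 2 [42.9°–162.6°] simple-harmonic, h=-5: θ=138.9° here. β=96, B=119.7. -5/2·(1 − cos(π·0.8020)) = -4.5318 → s = 14.4682

14.4682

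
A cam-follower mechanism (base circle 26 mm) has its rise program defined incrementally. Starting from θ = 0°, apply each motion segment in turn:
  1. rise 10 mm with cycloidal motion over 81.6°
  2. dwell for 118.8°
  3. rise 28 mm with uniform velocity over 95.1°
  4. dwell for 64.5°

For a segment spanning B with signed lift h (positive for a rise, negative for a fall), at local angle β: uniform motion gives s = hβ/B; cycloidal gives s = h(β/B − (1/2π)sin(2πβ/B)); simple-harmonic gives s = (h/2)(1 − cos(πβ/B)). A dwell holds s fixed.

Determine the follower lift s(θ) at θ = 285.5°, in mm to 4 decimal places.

seg 1 [0°–81.6°] cycloidal, h=10: full span → s += 10 → s = 10.0000
seg 2 [81.6°–200.4°] dwell: s stays 10.0000
seg 3 [200.4°–295.5°] uniform, h=28: θ=285.5° here. β=85.1, B=95.1. 28·85.1/95.1 = 25.0557 → s = 35.0557

35.0557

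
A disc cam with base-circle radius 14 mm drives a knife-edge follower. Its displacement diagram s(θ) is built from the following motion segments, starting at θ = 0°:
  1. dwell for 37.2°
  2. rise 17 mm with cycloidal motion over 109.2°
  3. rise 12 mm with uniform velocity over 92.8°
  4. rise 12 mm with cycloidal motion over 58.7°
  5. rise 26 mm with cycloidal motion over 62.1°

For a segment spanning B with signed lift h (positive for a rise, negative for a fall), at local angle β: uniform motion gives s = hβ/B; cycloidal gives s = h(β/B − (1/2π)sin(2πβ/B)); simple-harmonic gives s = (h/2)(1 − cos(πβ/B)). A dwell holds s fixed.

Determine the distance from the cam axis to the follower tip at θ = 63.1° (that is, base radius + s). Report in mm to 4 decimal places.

seg 1 [0°–37.2°] dwell: s stays 0.0000
seg 2 [37.2°–146.4°] cycloidal, h=17: θ=63.1° here. β=25.9, B=109.2. 17·(0.2372 − sin(2π·0.2372)/(2π)) = 1.3352 → s = 1.3352
radial distance = base radius + s = 14 + 1.3352 = 15.3352

15.3352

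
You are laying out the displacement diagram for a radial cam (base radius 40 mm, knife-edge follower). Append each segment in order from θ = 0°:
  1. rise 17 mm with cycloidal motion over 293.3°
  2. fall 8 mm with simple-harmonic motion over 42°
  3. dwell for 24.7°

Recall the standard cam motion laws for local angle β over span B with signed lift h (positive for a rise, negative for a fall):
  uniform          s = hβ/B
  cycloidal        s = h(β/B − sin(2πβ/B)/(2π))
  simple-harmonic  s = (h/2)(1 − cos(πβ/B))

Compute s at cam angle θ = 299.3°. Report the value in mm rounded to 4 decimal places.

seg 1 [0°–293.3°] cycloidal, h=17: full span → s += 17 → s = 17.0000
seg 2 [293.3°–335.3°] simple-harmonic, h=-8: θ=299.3° here. β=6, B=42. -8/2·(1 − cos(π·0.1429)) = -0.3961 → s = 16.6039

16.6039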